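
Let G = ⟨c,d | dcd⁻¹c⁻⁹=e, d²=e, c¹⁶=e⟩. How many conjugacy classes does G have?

The conjugacy classes (representative and size) are:
  [e] (size 1), [c⁹] (size 2), [c²] (size 1), [c³] (size 2), [c⁴] (size 1), [c¹³] (size 2), [c⁶] (size 1), [c¹⁵] (size 2), [c⁸] (size 1), [c¹⁰] (size 1), [c¹²] (size 1), [c¹⁴] (size 1), [d] (size 2), [cd] (size 2), [c²d] (size 2), [c¹¹d] (size 2), [c⁴d] (size 2), [c¹³d] (size 2), [c¹⁴d] (size 2), [c¹⁵d] (size 2).
Class equation: 1 + 2 + 1 + 2 + 1 + 2 + 1 + 2 + 1 + 1 + 1 + 1 + 2 + 2 + 2 + 2 + 2 + 2 + 2 + 2 = 32 = |G|. So G has 20 conjugacy classes.

Answer: 20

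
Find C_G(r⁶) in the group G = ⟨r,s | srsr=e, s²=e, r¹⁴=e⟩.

⟨r⁶⟩ ⊆ C_G(r⁶) since powers of r⁶ commute with r⁶; so |C_G(r⁶)| ≥ |⟨r⁶⟩| = 7.
By orbit–stabilizer, |C_G(r⁶)| = |G| / |conj. class of r⁶| = 28 / 2 = 14.
The 14 elements commuting with r⁶ are {e, r, r², r³, r⁴, r⁵, r⁶, r⁷, r⁸, r⁹, r¹⁰, r¹¹, r¹², r¹³}.

Answer: {e, r, r², r³, r⁴, r⁵, r⁶, r⁷, r⁸, r⁹, r¹⁰, r¹¹, r¹², r¹³}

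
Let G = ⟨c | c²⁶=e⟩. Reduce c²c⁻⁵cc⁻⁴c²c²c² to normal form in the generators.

Multiply left to right, reducing at each step:
  (c²) · c⁻⁵ = c²³
  (c²³) · c = c²⁴
  (c²⁴) · c⁻⁴ = c²⁰
  (c²⁰) · c² = c²²
  (c²²) · c² = c²⁴
  (c²⁴) · c² = e

Answer: e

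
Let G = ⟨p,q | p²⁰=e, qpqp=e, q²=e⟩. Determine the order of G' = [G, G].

G' = [G, G] is generated by all commutators. The generator-pair commutators are: [p, q] = p².
The subgroup they normally generate is {e, p², p⁴, p⁶, p⁸, p¹⁰, p¹², p¹⁴, p¹⁶, p¹⁸}, of order 10.
Check: |G/G'| = 40/10 = 4 is the order of the abelianisation.

Answer: 10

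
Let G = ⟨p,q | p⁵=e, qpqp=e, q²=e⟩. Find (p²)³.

Compute successive powers of (p²), reducing at each step:
  (p²)²: (p²) · p² = p⁴
  (p²)³: (p⁴) · p² = p

Answer: p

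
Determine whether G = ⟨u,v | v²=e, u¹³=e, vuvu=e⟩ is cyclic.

Every cyclic group is abelian. But u·v = uv while v·u = u¹²v, so u·v ≠ v·u and G is not abelian. Hence G is not cyclic.

Answer: No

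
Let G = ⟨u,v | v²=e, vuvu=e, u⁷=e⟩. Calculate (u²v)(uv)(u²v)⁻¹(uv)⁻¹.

[(u²v), (uv)] = (u²v)·(uv)·(u²v)⁻¹·(uv)⁻¹.
  (u²v) · (uv) = u
  u · (u²v) = u³v
  (u³v) · (uv) = u²

Answer: u²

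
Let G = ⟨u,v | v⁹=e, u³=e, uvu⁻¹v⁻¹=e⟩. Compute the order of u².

Compute successive powers until reaching e:
  (u²)¹ = u², (u²)² = u, (u²)³ = e.
The smallest positive k with (u²)ᵏ = e is 3.

Answer: 3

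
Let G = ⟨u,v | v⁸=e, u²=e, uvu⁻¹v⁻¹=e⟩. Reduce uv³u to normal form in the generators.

Multiply left to right, reducing at each step:
  u · v³ = uv³
  (uv³) · u = v³

Answer: v³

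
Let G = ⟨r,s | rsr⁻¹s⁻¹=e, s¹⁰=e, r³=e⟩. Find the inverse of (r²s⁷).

The order of (r²s⁷) is 30 (smallest k with (r²s⁷)ᵏ = e), so (r²s⁷)⁻¹ = (r²s⁷)²⁹ = rs³.
Check: (r²s⁷) · (rs³) → (r²s⁷) · r = s⁷;   (s⁷) · s³ = e, giving e as required.

Answer: rs³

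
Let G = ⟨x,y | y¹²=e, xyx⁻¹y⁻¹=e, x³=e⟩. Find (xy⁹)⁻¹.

The order of (xy⁹) is 12 (smallest k with (xy⁹)ᵏ = e), so (xy⁹)⁻¹ = (xy⁹)¹¹ = x²y³.
Check: (xy⁹) · (x²y³) → (xy⁹) · x² = y⁹;   (y⁹) · y³ = e, giving e as required.

Answer: x²y³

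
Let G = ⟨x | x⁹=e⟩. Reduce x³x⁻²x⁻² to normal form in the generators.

Multiply left to right, reducing at each step:
  (x³) · x⁻² = x
  x · x⁻² = x⁸

Answer: x⁸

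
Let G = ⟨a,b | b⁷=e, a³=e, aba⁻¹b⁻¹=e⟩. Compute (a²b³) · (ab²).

Compute (a²b³) · (ab²) by multiplying left to right and reducing via the relations at each step:
  (a²b³) · a = b³
  (b³) · b² = b⁵

Answer: b⁵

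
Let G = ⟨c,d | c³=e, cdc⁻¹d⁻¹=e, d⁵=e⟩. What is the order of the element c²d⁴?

Compute successive powers until reaching e:
  (c²d⁴)¹ = c²d⁴, (c²d⁴)² = cd³, (c²d⁴)³ = d², (c²d⁴)⁴ = c²d, (c²d⁴)⁵ = c, (c²d⁴)⁶ = d⁴, (c²d⁴)⁷ = c²d³, (c²d⁴)⁸ = cd², (c²d⁴)⁹ = d, (c²d⁴)¹⁰ = c², (c²d⁴)¹¹ = cd⁴, (c²d⁴)¹² = d³, (c²d⁴)¹³ = c²d², (c²d⁴)¹⁴ = cd, (c²d⁴)¹⁵ = e.
The smallest positive k with (c²d⁴)ᵏ = e is 15.

Answer: 15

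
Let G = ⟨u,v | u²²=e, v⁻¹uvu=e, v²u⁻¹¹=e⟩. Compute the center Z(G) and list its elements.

An element z ∈ Z(G) iff z commutes with every generator.
For example u¹¹ is central: (u¹¹)·u = u¹² = u·(u¹¹); (u¹¹)·v = v⁻¹ = v·(u¹¹).
Whereas u ∉ Z(G) since u·v = uv ≠ u¹⁰v⁻¹ = v·u.
Checking each of the 44 elements this way gives Z(G) = {e, u¹¹}, of order 2.

Answer: {e, u¹¹}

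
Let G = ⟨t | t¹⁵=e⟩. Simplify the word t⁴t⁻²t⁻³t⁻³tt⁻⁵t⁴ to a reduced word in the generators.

Multiply left to right, reducing at each step:
  (t⁴) · t⁻² = t²
  (t²) · t⁻³ = t¹⁴
  (t¹⁴) · t⁻³ = t¹¹
  (t¹¹) · t = t¹²
  (t¹²) · t⁻⁵ = t⁷
  (t⁷) · t⁴ = t¹¹

Answer: t¹¹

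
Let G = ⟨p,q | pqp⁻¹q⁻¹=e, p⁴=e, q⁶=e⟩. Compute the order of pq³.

Compute successive powers until reaching e:
  (pq³)¹ = pq³, (pq³)² = p², (pq³)³ = p³q³, (pq³)⁴ = e.
The smallest positive k with (pq³)ᵏ = e is 4.

Answer: 4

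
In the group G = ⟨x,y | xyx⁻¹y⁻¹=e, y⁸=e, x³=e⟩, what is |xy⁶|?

Compute successive powers until reaching e:
  (xy⁶)¹ = xy⁶, (xy⁶)² = x²y⁴, (xy⁶)³ = y², (xy⁶)⁴ = x, (xy⁶)⁵ = x²y⁶, (xy⁶)⁶ = y⁴, (xy⁶)⁷ = xy², (xy⁶)⁸ = x², (xy⁶)⁹ = y⁶, (xy⁶)¹⁰ = xy⁴, (xy⁶)¹¹ = x²y², (xy⁶)¹² = e.
The smallest positive k with (xy⁶)ᵏ = e is 12.

Answer: 12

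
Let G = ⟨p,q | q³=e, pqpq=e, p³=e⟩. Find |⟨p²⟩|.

|⟨p²⟩| equals the order of p². Compute successive powers until reaching e:
  (p²)¹ = p², (p²)² = p, (p²)³ = e.
The smallest positive k with (p²)ᵏ = e is 3, so |⟨p²⟩| = 3.

Answer: 3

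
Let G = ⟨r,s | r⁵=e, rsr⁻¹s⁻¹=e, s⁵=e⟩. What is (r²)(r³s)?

Compute (r²) · (r³s) by multiplying left to right and reducing via the relations at each step:
  (r²) · r³ = e
  e · s = s

Answer: s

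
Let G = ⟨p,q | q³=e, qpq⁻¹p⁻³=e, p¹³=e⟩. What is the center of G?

An element z ∈ Z(G) iff z commutes with every generator.
For example e is central: e·p = p = p·e; e·q = q = q·e.
Whereas p ∉ Z(G) since p·q = pq ≠ p³q = q·p.
Checking each of the 39 elements this way gives Z(G) = {e}, of order 1.

Answer: {e}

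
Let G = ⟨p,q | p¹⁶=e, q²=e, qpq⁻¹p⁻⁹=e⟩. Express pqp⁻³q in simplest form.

Multiply left to right, reducing at each step:
  p · q = pq
  (pq) · p⁻³ = p⁶q
  (p⁶q) · q = p⁶

Answer: p⁶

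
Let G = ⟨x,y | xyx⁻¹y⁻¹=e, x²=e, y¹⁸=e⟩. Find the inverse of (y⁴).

The order of (y⁴) is 9 (smallest k with (y⁴)ᵏ = e), so (y⁴)⁻¹ = (y⁴)⁸ = y¹⁴.
Check: (y⁴) · (y¹⁴) → (y⁴) · y¹⁴ = e, giving e as required.

Answer: y¹⁴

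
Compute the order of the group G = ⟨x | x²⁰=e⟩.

G is generated by a single element, so G is cyclic. The relator gives x²⁰ = e and no smaller power is forced to be e, so the 20 powers {e, x, x², x³, x⁴, x⁵, x⁶, x⁷, x⁸, x⁹, x¹², x¹³, x¹¹, x¹⁰, x¹⁴, x¹⁵, x¹⁶, x¹⁷, x¹⁸, x¹⁹} are distinct. Hence |G| = 20.

Answer: 20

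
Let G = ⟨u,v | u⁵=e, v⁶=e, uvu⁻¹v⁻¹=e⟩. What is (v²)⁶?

Compute successive powers of (v²), reducing at each step:
  (v²)²: (v²) · v² = v⁴
  (v²)³: (v⁴) · v² = e
  (v²)⁴: e · v² = v²
  (v²)⁵: (v²) · v² = v⁴
  (v²)⁶: (v⁴) · v² = e

Answer: e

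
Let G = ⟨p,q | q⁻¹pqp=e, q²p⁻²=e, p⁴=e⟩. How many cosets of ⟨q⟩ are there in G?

First find ord(q) by computing successive powers:
  q¹ = q, q² = p², q³ = q⁻¹, q⁴ = e.
So |⟨q⟩| = ord(q) = 4. With |G| = 8, by Lagrange [G : ⟨q⟩] = 8/4 = 2.

Answer: 2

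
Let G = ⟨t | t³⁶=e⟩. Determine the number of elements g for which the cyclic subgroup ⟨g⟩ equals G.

G is cyclic of order 36. An element generates G iff its order is 36, and a cyclic group of order 36 has exactly φ(36) = 12 such elements.

Answer: 12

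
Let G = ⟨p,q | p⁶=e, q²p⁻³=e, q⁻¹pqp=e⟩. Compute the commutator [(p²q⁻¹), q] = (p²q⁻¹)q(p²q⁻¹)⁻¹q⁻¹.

[(p²q⁻¹), q] = (p²q⁻¹)·q·(p²q⁻¹)⁻¹·q⁻¹.
  (p²q⁻¹) · q = p²
  (p²) · (p²q) = pq⁻¹
  (pq⁻¹) · (q⁻¹) = p⁴

Answer: p⁴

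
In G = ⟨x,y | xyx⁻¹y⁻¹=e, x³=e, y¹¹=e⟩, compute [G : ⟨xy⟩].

First find ord(xy) by computing successive powers:
  (xy)¹ = xy, (xy)² = x²y², (xy)³ = y³, (xy)⁴ = xy⁴, (xy)⁵ = x²y⁵, (xy)⁶ = y⁶, (xy)⁷ = xy⁷, (xy)⁸ = x²y⁸, (xy)⁹ = y⁹, (xy)¹⁰ = xy¹⁰, (xy)¹¹ = x², (xy)¹² = y, (xy)¹³ = xy², (xy)¹⁴ = x²y³, (xy)¹⁵ = y⁴, (xy)¹⁶ = xy⁵, (xy)¹⁷ = x²y⁶, (xy)¹⁸ = y⁷, (xy)¹⁹ = xy⁸, (xy)²⁰ = x²y⁹, (xy)²¹ = y¹⁰, (xy)²² = x, (xy)²³ = x²y, (xy)²⁴ = y², (xy)²⁵ = xy³, (xy)²⁶ = x²y⁴, (xy)²⁷ = y⁵, (xy)²⁸ = xy⁶, (xy)²⁹ = x²y⁷, (xy)³⁰ = y⁸, (xy)³¹ = xy⁹, (xy)³² = x²y¹⁰, (xy)³³ = e.
So |⟨xy⟩| = ord(xy) = 33. With |G| = 33, by Lagrange [G : ⟨xy⟩] = 33/33 = 1.

Answer: 1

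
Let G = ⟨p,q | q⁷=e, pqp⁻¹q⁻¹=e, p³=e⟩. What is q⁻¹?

The order of q is 7 (smallest k with qᵏ = e), so q⁻¹ = q⁶ = q⁶.
Check: q · (q⁶) → q · q⁶ = e, giving e as required.

Answer: q⁶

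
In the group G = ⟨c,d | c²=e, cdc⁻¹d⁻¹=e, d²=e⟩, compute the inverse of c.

The order of c is 2 (smallest k with cᵏ = e), so c⁻¹ = c¹ = c.
Check: c · c → c · c = e, giving e as required.

Answer: c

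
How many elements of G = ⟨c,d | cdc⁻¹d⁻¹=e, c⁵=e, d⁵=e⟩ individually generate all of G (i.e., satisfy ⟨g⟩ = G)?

⟨g⟩ = G would require ord(g) = |G| = 25, but the maximum element order in G is 5 < 25. So G is not cyclic and no single element generates it: the count is 0.

Answer: 0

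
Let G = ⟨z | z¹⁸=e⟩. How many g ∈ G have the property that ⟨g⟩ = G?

G is cyclic of order 18. An element generates G iff its order is 18, and a cyclic group of order 18 has exactly φ(18) = 6 such elements.

Answer: 6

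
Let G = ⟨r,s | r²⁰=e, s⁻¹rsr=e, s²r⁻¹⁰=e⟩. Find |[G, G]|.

G' = [G, G] is generated by all commutators. The generator-pair commutators are: [r, s] = r².
The subgroup they normally generate is {e, r², r⁴, r⁶, r⁸, r¹⁰, r¹², r¹⁴, r¹⁶, r¹⁸}, of order 10.
Check: |G/G'| = 40/10 = 4 is the order of the abelianisation.

Answer: 10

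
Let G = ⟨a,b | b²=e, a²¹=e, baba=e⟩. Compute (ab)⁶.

Compute successive powers of (ab), reducing at each step:
  (ab)²: (ab) · a = b;   b · b = e
  (ab)³: e · a = a;   a · b = ab
  (ab)⁴: (ab) · a = b;   b · b = e
  (ab)⁵: e · a = a;   a · b = ab
  (ab)⁶: (ab) · a = b;   b · b = e

Answer: e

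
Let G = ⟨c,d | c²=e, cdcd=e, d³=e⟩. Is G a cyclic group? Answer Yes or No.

Every cyclic group is abelian. But c·d = cd while d·c = cd², so c·d ≠ d·c and G is not abelian. Hence G is not cyclic.

Answer: No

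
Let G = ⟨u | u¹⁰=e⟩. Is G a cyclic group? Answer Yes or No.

|G| = 10. The element u has order 10 (its powers give 10 distinct elements), so ⟨u⟩ = G and G is cyclic.

Answer: Yes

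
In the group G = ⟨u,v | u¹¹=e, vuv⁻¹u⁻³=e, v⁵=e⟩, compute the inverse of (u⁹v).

The order of (u⁹v) is 5 (smallest k with (u⁹v)ᵏ = e), so (u⁹v)⁻¹ = (u⁹v)⁴ = u⁸v⁴.
Check: (u⁹v) · (u⁸v⁴) → (u⁹v) · u⁸ = v;   v · v⁴ = e, giving e as required.

Answer: u⁸v⁴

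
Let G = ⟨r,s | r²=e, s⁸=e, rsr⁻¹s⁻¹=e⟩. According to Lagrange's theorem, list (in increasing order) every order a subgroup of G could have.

|G| = 16 = 2⁴. By Lagrange's theorem the order of any subgroup divides 16; the divisors of 16 are 1, 2, 4, 8, 16.

Answer: 1, 2, 4, 8, 16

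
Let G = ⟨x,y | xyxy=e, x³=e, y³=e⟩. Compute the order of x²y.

Compute successive powers until reaching e:
  (x²y)¹ = x²y, (x²y)² = y²x, (x²y)³ = e.
The smallest positive k with (x²y)ᵏ = e is 3.

Answer: 3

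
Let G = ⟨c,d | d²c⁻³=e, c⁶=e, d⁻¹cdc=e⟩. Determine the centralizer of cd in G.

⟨cd⟩ ⊆ C_G(cd) since powers of cd commute with cd; so |C_G(cd)| ≥ |⟨cd⟩| = 4.
By orbit–stabilizer, |C_G(cd)| = |G| / |conj. class of cd| = 12 / 3 = 4.
The 4 elements commuting with cd are {e, c³, cd, cd⁻¹}.

Answer: {e, c³, cd, cd⁻¹}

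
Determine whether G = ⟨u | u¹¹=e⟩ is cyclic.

|G| = 11. The element u has order 11 (its powers give 11 distinct elements), so ⟨u⟩ = G and G is cyclic.

Answer: Yes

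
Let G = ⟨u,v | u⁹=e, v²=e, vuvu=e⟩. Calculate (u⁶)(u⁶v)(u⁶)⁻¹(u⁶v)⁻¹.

[(u⁶), (u⁶v)] = (u⁶)·(u⁶v)·(u⁶)⁻¹·(u⁶v)⁻¹.
  (u⁶) · (u⁶v) = u³v
  (u³v) · (u³) = v
  v · (u⁶v) = u³

Answer: u³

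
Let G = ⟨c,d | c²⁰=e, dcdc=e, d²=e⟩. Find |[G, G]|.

G' = [G, G] is generated by all commutators. The generator-pair commutators are: [c, d] = c².
The subgroup they normally generate is {e, c², c⁴, c⁶, c⁸, c¹⁰, c¹², c¹⁴, c¹⁶, c¹⁸}, of order 10.
Check: |G/G'| = 40/10 = 4 is the order of the abelianisation.

Answer: 10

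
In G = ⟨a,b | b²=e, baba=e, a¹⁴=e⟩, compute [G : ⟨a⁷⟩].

First find ord(a⁷) by computing successive powers:
  (a⁷)¹ = a⁷, (a⁷)² = e.
So |⟨a⁷⟩| = ord(a⁷) = 2. With |G| = 28, by Lagrange [G : ⟨a⁷⟩] = 28/2 = 14.

Answer: 14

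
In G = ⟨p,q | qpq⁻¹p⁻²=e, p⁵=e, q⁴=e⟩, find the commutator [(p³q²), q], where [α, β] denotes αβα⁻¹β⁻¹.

[(p³q²), q] = (p³q²)·q·(p³q²)⁻¹·q⁻¹.
  (p³q²) · q = p³q³
  (p³q³) · (p³q²) = p²q
  (p²q) · (q³) = p²

Answer: p²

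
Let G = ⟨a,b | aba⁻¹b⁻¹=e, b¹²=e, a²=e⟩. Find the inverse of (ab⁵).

The order of (ab⁵) is 12 (smallest k with (ab⁵)ᵏ = e), so (ab⁵)⁻¹ = (ab⁵)¹¹ = ab⁷.
Check: (ab⁵) · (ab⁷) → (ab⁵) · a = b⁵;   (b⁵) · b⁷ = e, giving e as required.

Answer: ab⁷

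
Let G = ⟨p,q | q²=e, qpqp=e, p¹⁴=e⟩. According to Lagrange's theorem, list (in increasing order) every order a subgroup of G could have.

|G| = 28 = 2² · 7. By Lagrange's theorem the order of any subgroup divides 28; the divisors of 28 are 1, 2, 4, 7, 14, 28.

Answer: 1, 2, 4, 7, 14, 28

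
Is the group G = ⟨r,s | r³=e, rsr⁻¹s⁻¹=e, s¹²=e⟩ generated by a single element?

|G| = 36, but the maximum element order in G is 12 < 36. No single element generates all of G, so G is not cyclic.

Answer: No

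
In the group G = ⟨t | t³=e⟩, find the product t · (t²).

Compute t · (t²) by multiplying left to right and reducing via the relations at each step:
  t · t² = e

Answer: e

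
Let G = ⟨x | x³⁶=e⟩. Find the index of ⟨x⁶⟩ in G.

First find ord(x⁶) by computing successive powers:
  (x⁶)¹ = x⁶, (x⁶)² = x¹², (x⁶)³ = x¹⁸, (x⁶)⁴ = x²⁴, (x⁶)⁵ = x³⁰, (x⁶)⁶ = e.
So |⟨x⁶⟩| = ord(x⁶) = 6. With |G| = 36, by Lagrange [G : ⟨x⁶⟩] = 36/6 = 6.

Answer: 6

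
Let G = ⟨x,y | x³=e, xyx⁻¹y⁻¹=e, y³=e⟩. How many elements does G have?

Enumerate words in the generators, reducing via the relations: the distinct elements are
  {e, x, y, xy, x², y², xy², x²y, x²y²}.
No further products give new elements, so |G| = 9.

Answer: 9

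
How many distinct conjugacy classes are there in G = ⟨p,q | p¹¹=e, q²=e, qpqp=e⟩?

The conjugacy classes (representative and size) are:
  [e] (size 1), [p¹⁰] (size 2), [p²] (size 2), [p³] (size 2), [p⁷] (size 2), [p⁶] (size 2), [p²q] (size 11).
Class equation: 1 + 2 + 2 + 2 + 2 + 2 + 11 = 22 = |G|. So G has 7 conjugacy classes.

Answer: 7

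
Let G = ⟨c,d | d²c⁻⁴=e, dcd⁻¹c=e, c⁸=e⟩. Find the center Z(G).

An element z ∈ Z(G) iff z commutes with every generator.
For example c⁴ is central: (c⁴)·c = c⁵ = c·(c⁴); (c⁴)·d = d⁻¹ = d·(c⁴).
Whereas c ∉ Z(G) since c·d = cd ≠ c³d⁻¹ = d·c.
Checking each of the 16 elements this way gives Z(G) = {e, c⁴}, of order 2.

Answer: {e, c⁴}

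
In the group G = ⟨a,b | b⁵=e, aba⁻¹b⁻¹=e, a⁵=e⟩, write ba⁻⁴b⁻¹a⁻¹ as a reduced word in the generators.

Multiply left to right, reducing at each step:
  b · a⁻⁴ = ab
  (ab) · b⁻¹ = a
  a · a⁻¹ = e

Answer: e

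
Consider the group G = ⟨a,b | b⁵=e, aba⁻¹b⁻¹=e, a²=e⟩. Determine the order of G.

Enumerate words in the generators, reducing via the relations: the distinct elements are
  {a, b, e, ab, b², b³, b⁴, ab², ab³, ab⁴}.
No further products give new elements, so |G| = 10.

Answer: 10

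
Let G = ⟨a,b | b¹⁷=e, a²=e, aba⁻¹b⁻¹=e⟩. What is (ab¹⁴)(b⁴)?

Compute (ab¹⁴) · (b⁴) by multiplying left to right and reducing via the relations at each step:
  (ab¹⁴) · b⁴ = ab

Answer: ab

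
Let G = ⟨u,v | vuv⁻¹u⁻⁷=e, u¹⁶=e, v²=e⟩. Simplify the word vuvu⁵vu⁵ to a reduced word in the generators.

Multiply left to right, reducing at each step:
  v · u = u⁷v
  (u⁷v) · v = u⁷
  (u⁷) · u⁵ = u¹²
  (u¹²) · v = u¹²v
  (u¹²v) · u⁵ = u¹⁵v

Answer: u¹⁵v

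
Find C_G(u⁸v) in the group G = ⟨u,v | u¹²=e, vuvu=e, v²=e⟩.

⟨u⁸v⟩ ⊆ C_G(u⁸v) since powers of u⁸v commute with u⁸v; so |C_G(u⁸v)| ≥ |⟨u⁸v⟩| = 2.
By orbit–stabilizer, |C_G(u⁸v)| = |G| / |conj. class of u⁸v| = 24 / 6 = 4.
The 4 elements commuting with u⁸v are {e, u⁶, u²v, u⁸v}.

Answer: {e, u⁶, u²v, u⁸v}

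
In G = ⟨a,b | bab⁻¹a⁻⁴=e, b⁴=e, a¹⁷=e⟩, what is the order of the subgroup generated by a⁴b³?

|⟨a⁴b³⟩| equals the order of a⁴b³. Compute successive powers until reaching e:
  (a⁴b³)¹ = a⁴b³, (a⁴b³)² = a⁵b², (a⁴b³)³ = ab, (a⁴b³)⁴ = e.
The smallest positive k with (a⁴b³)ᵏ = e is 4, so |⟨a⁴b³⟩| = 4.

Answer: 4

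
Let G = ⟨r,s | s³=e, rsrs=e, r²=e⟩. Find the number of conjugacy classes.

The conjugacy classes (representative and size) are:
  [e] (size 1), [rs²] (size 3), [s²] (size 2).
Class equation: 1 + 3 + 2 = 6 = |G|. So G has 3 conjugacy classes.

Answer: 3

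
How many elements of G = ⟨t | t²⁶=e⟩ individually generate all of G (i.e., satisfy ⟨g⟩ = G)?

G is cyclic of order 26. An element generates G iff its order is 26, and a cyclic group of order 26 has exactly φ(26) = 12 such elements.

Answer: 12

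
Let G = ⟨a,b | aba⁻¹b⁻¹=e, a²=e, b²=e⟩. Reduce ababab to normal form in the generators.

Multiply left to right, reducing at each step:
  a · b = ab
  (ab) · a = b
  b · b = e
  e · a = a
  a · b = ab

Answer: ab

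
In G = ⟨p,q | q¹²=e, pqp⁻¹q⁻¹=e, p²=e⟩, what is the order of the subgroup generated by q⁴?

|⟨q⁴⟩| equals the order of q⁴. Compute successive powers until reaching e:
  (q⁴)¹ = q⁴, (q⁴)² = q⁸, (q⁴)³ = e.
The smallest positive k with (q⁴)ᵏ = e is 3, so |⟨q⁴⟩| = 3.

Answer: 3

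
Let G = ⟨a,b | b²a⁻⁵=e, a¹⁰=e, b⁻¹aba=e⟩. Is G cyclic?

Every cyclic group is abelian. But a·b = ab while b·a = a⁴b⁻¹, so a·b ≠ b·a and G is not abelian. Hence G is not cyclic.

Answer: No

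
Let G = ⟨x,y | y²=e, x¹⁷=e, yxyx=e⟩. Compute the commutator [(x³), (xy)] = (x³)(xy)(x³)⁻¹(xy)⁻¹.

[(x³), (xy)] = (x³)·(xy)·(x³)⁻¹·(xy)⁻¹.
  (x³) · (xy) = x⁴y
  (x⁴y) · (x¹⁴) = x⁷y
  (x⁷y) · (xy) = x⁶

Answer: x⁶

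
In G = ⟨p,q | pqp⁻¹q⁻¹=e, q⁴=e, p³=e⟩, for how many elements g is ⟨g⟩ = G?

G is cyclic of order 12. An element generates G iff its order is 12, and a cyclic group of order 12 has exactly φ(12) = 4 such elements.

Answer: 4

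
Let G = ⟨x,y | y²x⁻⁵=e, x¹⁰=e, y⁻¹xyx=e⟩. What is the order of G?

Enumerate words in the generators, reducing via the relations: the distinct elements are
  {e, x, y, xy, x², x³, x⁴, x⁵, x⁶, x⁷, x⁸, x⁹, x²y, x³y, x⁴y, y⁻¹, xy⁻¹, x²y⁻¹, x³y⁻¹, x⁴y⁻¹}.
No further products give new elements, so |G| = 20.

Answer: 20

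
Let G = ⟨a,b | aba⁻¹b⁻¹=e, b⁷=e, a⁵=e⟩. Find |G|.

Enumerate words in the generators, reducing via the relations: the distinct elements are
  {a, b, e, ab, a², a³, a⁴, b², b³, b⁴, b⁵, b⁶, ab², ab³, ab⁴, ab⁵, ab⁶, a²b, a³b, a⁴b, a²b², a²b³, a²b⁴, a²b⁵, a²b⁶, a³b², a³b³, a³b⁴, a³b⁵, a³b⁶, a⁴b², a⁴b³, a⁴b⁴, a⁴b⁵, a⁴b⁶}.
No further products give new elements, so |G| = 35.

Answer: 35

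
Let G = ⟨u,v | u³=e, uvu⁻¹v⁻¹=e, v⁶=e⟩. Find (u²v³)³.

Compute successive powers of (u²v³), reducing at each step:
  (u²v³)²: (u²v³) · u² = uv³;   (uv³) · v³ = u
  (u²v³)³: u · u² = e;   e · v³ = v³

Answer: v³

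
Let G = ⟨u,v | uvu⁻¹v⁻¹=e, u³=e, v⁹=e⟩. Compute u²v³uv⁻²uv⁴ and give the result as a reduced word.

Multiply left to right, reducing at each step:
  (u²) · v³ = u²v³
  (u²v³) · u = v³
  (v³) · v⁻² = v
  v · u = uv
  (uv) · v⁴ = uv⁵

Answer: uv⁵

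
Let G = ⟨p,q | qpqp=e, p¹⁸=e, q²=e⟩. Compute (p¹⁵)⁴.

Compute successive powers of (p¹⁵), reducing at each step:
  (p¹⁵)²: (p¹⁵) · p¹⁵ = p¹²
  (p¹⁵)³: (p¹²) · p¹⁵ = p⁹
  (p¹⁵)⁴: (p⁹) · p¹⁵ = p⁶

Answer: p⁶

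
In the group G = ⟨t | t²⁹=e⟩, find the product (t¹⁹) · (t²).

Compute (t¹⁹) · (t²) by multiplying left to right and reducing via the relations at each step:
  (t¹⁹) · t² = t²¹

Answer: t²¹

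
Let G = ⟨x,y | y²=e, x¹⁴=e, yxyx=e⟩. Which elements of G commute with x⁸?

⟨x⁸⟩ ⊆ C_G(x⁸) since powers of x⁸ commute with x⁸; so |C_G(x⁸)| ≥ |⟨x⁸⟩| = 7.
By orbit–stabilizer, |C_G(x⁸)| = |G| / |conj. class of x⁸| = 28 / 2 = 14.
The 14 elements commuting with x⁸ are {e, x, x², x³, x⁴, x⁵, x⁶, x⁷, x⁸, x⁹, x¹⁰, x¹¹, x¹², x¹³}.

Answer: {e, x, x², x³, x⁴, x⁵, x⁶, x⁷, x⁸, x⁹, x¹⁰, x¹¹, x¹², x¹³}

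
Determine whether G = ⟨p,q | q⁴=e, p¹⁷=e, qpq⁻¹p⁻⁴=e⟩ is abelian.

p·q = pq but q·p = p⁴q, so p·q ≠ q·p and G is not abelian.

Answer: No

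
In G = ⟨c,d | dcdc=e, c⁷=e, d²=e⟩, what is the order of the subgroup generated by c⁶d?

|⟨c⁶d⟩| equals the order of c⁶d. Compute successive powers until reaching e:
  (c⁶d)¹ = c⁶d, (c⁶d)² = e.
The smallest positive k with (c⁶d)ᵏ = e is 2, so |⟨c⁶d⟩| = 2.

Answer: 2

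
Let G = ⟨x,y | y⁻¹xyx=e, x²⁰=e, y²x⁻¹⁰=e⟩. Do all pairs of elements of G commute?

x·y = xy but y·x = x⁹y⁻¹, so x·y ≠ y·x and G is not abelian.

Answer: No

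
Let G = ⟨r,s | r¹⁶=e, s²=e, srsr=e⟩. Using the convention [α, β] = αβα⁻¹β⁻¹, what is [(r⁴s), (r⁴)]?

[(r⁴s), (r⁴)] = (r⁴s)·(r⁴)·(r⁴s)⁻¹·(r⁴)⁻¹.
  (r⁴s) · (r⁴) = s
  s · (r⁴s) = r¹²
  (r¹²) · (r¹²) = r⁸

Answer: r⁸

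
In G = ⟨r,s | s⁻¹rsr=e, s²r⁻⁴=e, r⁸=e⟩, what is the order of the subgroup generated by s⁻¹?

|⟨s⁻¹⟩| equals the order of s⁻¹. Compute successive powers until reaching e:
  (s⁻¹)¹ = s⁻¹, (s⁻¹)² = r⁴, (s⁻¹)³ = s, (s⁻¹)⁴ = e.
The smallest positive k with (s⁻¹)ᵏ = e is 4, so |⟨s⁻¹⟩| = 4.

Answer: 4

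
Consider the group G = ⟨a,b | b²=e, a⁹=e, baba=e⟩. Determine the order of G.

Enumerate words in the generators, reducing via the relations: the distinct elements are
  {a, b, e, ab, a², a³, a⁴, a⁵, a⁶, a⁷, a⁸, a²b, a³b, a⁴b, a⁵b, a⁶b, a⁷b, a⁸b}.
No further products give new elements, so |G| = 18.

Answer: 18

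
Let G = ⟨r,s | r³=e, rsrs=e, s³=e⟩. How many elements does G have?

Enumerate words in the generators, reducing via the relations: the distinct elements are
  {e, r, s, rs, r², s², rs², r²s, sr², s²r, rs²r, r²s²}.
No further products give new elements, so |G| = 12.

Answer: 12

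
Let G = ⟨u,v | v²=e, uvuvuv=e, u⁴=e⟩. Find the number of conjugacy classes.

The conjugacy classes (representative and size) are:
  [e] (size 1), [u³] (size 6), [u²vu²v] (size 3), [uvu³] (size 6), [vu³] (size 8).
Class equation: 1 + 6 + 3 + 6 + 8 = 24 = |G|. So G has 5 conjugacy classes.

Answer: 5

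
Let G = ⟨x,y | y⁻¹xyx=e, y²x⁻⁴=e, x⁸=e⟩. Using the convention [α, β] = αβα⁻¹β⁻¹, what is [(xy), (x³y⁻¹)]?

[(xy), (x³y⁻¹)] = (xy)·(x³y⁻¹)·(xy)⁻¹·(x³y⁻¹)⁻¹.
  (xy) · (x³y⁻¹) = x⁶
  (x⁶) · (xy⁻¹) = x³y
  (x³y) · (x³y) = x⁴

Answer: x⁴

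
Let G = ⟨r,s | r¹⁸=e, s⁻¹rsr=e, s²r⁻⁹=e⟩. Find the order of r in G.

Compute successive powers until reaching e:
  r¹ = r, r² = r², r³ = r³, r⁴ = r⁴, r⁵ = r⁵, r⁶ = r⁶, r⁷ = r⁷, r⁸ = r⁸, r⁹ = r⁹, r¹⁰ = r¹⁰, r¹¹ = r¹¹, r¹² = r¹², r¹³ = r¹³, r¹⁴ = r¹⁴, r¹⁵ = r¹⁵, r¹⁶ = r¹⁶, r¹⁷ = r¹⁷, r¹⁸ = e.
The smallest positive k with rᵏ = e is 18.

Answer: 18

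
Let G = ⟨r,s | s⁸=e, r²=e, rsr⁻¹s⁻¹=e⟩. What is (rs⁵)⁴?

Compute successive powers of (rs⁵), reducing at each step:
  (rs⁵)²: (rs⁵) · r = s⁵;   (s⁵) · s⁵ = s²
  (rs⁵)³: (s²) · r = rs²;   (rs²) · s⁵ = rs⁷
  (rs⁵)⁴: (rs⁷) · r = s⁷;   (s⁷) · s⁵ = s⁴

Answer: s⁴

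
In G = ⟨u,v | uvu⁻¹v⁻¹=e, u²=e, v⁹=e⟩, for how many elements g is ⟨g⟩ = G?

G is cyclic of order 18. An element generates G iff its order is 18, and a cyclic group of order 18 has exactly φ(18) = 6 such elements.

Answer: 6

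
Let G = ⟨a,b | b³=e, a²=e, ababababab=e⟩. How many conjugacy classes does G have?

The conjugacy classes (representative and size) are:
  [e] (size 1), [abab²abab²a] (size 15), [babab²a] (size 20), [ab²ab²a] (size 12), [b²abab²] (size 12).
Class equation: 1 + 15 + 20 + 12 + 12 = 60 = |G|. So G has 5 conjugacy classes.

Answer: 5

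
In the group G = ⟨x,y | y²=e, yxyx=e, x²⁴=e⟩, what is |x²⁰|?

Compute successive powers until reaching e:
  (x²⁰)¹ = x²⁰, (x²⁰)² = x¹⁶, (x²⁰)³ = x¹², (x²⁰)⁴ = x⁸, (x²⁰)⁵ = x⁴, (x²⁰)⁶ = e.
The smallest positive k with (x²⁰)ᵏ = e is 6.

Answer: 6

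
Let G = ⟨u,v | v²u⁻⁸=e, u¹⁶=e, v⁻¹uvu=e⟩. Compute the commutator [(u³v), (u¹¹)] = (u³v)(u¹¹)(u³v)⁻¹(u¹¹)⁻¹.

[(u³v), (u¹¹)] = (u³v)·(u¹¹)·(u³v)⁻¹·(u¹¹)⁻¹.
  (u³v) · (u¹¹) = v⁻¹
  (v⁻¹) · (u³v⁻¹) = u⁵
  (u⁵) · (u⁵) = u¹⁰

Answer: u¹⁰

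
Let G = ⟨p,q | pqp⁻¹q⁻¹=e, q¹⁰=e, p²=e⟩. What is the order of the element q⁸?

Compute successive powers until reaching e:
  (q⁸)¹ = q⁸, (q⁸)² = q⁶, (q⁸)³ = q⁴, (q⁸)⁴ = q², (q⁸)⁵ = e.
The smallest positive k with (q⁸)ᵏ = e is 5.

Answer: 5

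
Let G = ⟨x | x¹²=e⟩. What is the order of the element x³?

Compute successive powers until reaching e:
  (x³)¹ = x³, (x³)² = x⁶, (x³)³ = x⁹, (x³)⁴ = e.
The smallest positive k with (x³)ᵏ = e is 4.

Answer: 4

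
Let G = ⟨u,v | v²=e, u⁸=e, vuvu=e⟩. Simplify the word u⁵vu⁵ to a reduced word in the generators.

Multiply left to right, reducing at each step:
  (u⁵) · v = u⁵v
  (u⁵v) · u⁵ = v

Answer: v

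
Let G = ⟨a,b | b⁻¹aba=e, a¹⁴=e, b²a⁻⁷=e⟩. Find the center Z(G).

An element z ∈ Z(G) iff z commutes with every generator.
For example a⁷ is central: (a⁷)·a = a⁸ = a·(a⁷); (a⁷)·b = b⁻¹ = b·(a⁷).
Whereas a ∉ Z(G) since a·b = ab ≠ a⁶b⁻¹ = b·a.
Checking each of the 28 elements this way gives Z(G) = {e, a⁷}, of order 2.

Answer: {e, a⁷}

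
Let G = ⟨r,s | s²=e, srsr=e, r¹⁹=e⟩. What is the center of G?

An element z ∈ Z(G) iff z commutes with every generator.
For example e is central: e·r = r = r·e; e·s = s = s·e.
Whereas r ∉ Z(G) since r·s = rs ≠ r¹⁸s = s·r.
Checking each of the 38 elements this way gives Z(G) = {e}, of order 1.

Answer: {e}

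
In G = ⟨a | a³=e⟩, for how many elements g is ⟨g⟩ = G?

G is cyclic of order 3. An element generates G iff its order is 3, and a cyclic group of order 3 has exactly φ(3) = 2 such elements.

Answer: 2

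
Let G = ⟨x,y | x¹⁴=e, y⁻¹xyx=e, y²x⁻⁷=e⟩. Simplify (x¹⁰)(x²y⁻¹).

Compute (x¹⁰) · (x²y⁻¹) by multiplying left to right and reducing via the relations at each step:
  (x¹⁰) · x² = x¹²
  (x¹²) · y⁻¹ = x⁵y

Answer: x⁵y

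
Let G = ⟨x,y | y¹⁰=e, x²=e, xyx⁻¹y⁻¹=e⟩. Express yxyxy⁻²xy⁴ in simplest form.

Multiply left to right, reducing at each step:
  y · x = xy
  (xy) · y = xy²
  (xy²) · x = y²
  (y²) · y⁻² = e
  e · x = x
  x · y⁴ = xy⁴

Answer: xy⁴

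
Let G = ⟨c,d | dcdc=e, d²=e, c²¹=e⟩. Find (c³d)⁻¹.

The order of (c³d) is 2 (smallest k with (c³d)ᵏ = e), so (c³d)⁻¹ = (c³d)¹ = c³d.
Check: (c³d) · (c³d) → (c³d) · c³ = d;   d · d = e, giving e as required.

Answer: c³d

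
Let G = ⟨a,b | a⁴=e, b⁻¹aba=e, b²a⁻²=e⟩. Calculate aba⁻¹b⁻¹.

[a, b] = a·b·a⁻¹·b⁻¹.
  a · b = ab
  (ab) · (a³) = b⁻¹
  (b⁻¹) · (b⁻¹) = a²

Answer: a²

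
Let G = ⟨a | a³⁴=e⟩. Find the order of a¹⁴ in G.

Compute successive powers until reaching e:
  (a¹⁴)¹ = a¹⁴, (a¹⁴)² = a²⁸, (a¹⁴)³ = a⁸, (a¹⁴)⁴ = a²², (a¹⁴)⁵ = a², (a¹⁴)⁶ = a¹⁶, (a¹⁴)⁷ = a³⁰, (a¹⁴)⁸ = a¹⁰, (a¹⁴)⁹ = a²⁴, (a¹⁴)¹⁰ = a⁴, (a¹⁴)¹¹ = a¹⁸, (a¹⁴)¹² = a³², (a¹⁴)¹³ = a¹², (a¹⁴)¹⁴ = a²⁶, (a¹⁴)¹⁵ = a⁶, (a¹⁴)¹⁶ = a²⁰, (a¹⁴)¹⁷ = e.
The smallest positive k with (a¹⁴)ᵏ = e is 17.

Answer: 17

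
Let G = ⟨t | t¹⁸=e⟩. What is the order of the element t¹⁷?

Compute successive powers until reaching e:
  (t¹⁷)¹ = t¹⁷, (t¹⁷)² = t¹⁶, (t¹⁷)³ = t¹⁵, (t¹⁷)⁴ = t¹⁴, (t¹⁷)⁵ = t¹³, (t¹⁷)⁶ = t¹², (t¹⁷)⁷ = t¹¹, (t¹⁷)⁸ = t¹⁰, (t¹⁷)⁹ = t⁹, (t¹⁷)¹⁰ = t⁸, (t¹⁷)¹¹ = t⁷, (t¹⁷)¹² = t⁶, (t¹⁷)¹³ = t⁵, (t¹⁷)¹⁴ = t⁴, (t¹⁷)¹⁵ = t³, (t¹⁷)¹⁶ = t², (t¹⁷)¹⁷ = t, (t¹⁷)¹⁸ = e.
The smallest positive k with (t¹⁷)ᵏ = e is 18.

Answer: 18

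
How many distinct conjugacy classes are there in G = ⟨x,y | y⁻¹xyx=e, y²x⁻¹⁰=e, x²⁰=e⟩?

The conjugacy classes (representative and size) are:
  [e] (size 1), [x] (size 2), [x²] (size 2), [x³] (size 2), [x⁴] (size 2), [x⁵] (size 2), [x¹⁴] (size 2), [x⁷] (size 2), [x⁸] (size 2), [x¹¹] (size 2), [x¹⁰] (size 1), [x²y⁻¹] (size 10), [x⁹y] (size 10).
Class equation: 1 + 2 + 2 + 2 + 2 + 2 + 2 + 2 + 2 + 2 + 1 + 10 + 10 = 40 = |G|. So G has 13 conjugacy classes.

Answer: 13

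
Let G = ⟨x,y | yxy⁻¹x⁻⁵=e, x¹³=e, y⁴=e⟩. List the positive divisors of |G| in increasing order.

|G| = 52 = 2² · 13. By Lagrange's theorem the order of any subgroup divides 52; the divisors of 52 are 1, 2, 4, 13, 26, 52.

Answer: 1, 2, 4, 13, 26, 52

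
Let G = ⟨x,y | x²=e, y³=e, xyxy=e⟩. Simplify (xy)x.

Compute (xy) · x by multiplying left to right and reducing via the relations at each step:
  (xy) · x = y²

Answer: y²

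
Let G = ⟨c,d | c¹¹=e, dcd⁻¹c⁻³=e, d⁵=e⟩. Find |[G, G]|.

G' = [G, G] is generated by all commutators. The generator-pair commutators are: [c, d] = c⁹.
The subgroup they normally generate is {e, c, c², c³, c⁴, c⁵, c⁶, c⁷, c⁸, c⁹, c¹⁰}, of order 11.
Check: |G/G'| = 55/11 = 5 is the order of the abelianisation.

Answer: 11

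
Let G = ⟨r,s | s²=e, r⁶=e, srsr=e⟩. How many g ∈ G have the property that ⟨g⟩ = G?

⟨g⟩ = G would require ord(g) = |G| = 12, but the maximum element order in G is 6 < 12. So G is not cyclic and no single element generates it: the count is 0.

Answer: 0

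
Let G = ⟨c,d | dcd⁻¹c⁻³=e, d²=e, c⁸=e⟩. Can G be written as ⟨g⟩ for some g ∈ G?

Every cyclic group is abelian. But c·d = cd while d·c = c³d, so c·d ≠ d·c and G is not abelian. Hence G is not cyclic.

Answer: No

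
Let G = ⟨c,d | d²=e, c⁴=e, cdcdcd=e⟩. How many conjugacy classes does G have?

The conjugacy classes (representative and size) are:
  [e] (size 1), [c³] (size 6), [c²dc²d] (size 3), [cdc³] (size 6), [dc³] (size 8).
Class equation: 1 + 6 + 3 + 6 + 8 = 24 = |G|. So G has 5 conjugacy classes.

Answer: 5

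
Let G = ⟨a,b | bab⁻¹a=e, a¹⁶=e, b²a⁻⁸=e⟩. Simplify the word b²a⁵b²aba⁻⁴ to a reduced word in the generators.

Multiply left to right, reducing at each step:
  (a⁸) · a⁵ = a¹³
  (a¹³) · b² = a⁵
  (a⁵) · a = a⁶
  (a⁶) · b = a⁶b
  (a⁶b) · a⁻⁴ = a²b⁻¹

Answer: a²b⁻¹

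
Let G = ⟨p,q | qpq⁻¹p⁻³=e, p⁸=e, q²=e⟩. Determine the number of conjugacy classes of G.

The conjugacy classes (representative and size) are:
  [e] (size 1), [p³] (size 2), [p²] (size 2), [p⁴] (size 1), [p⁵] (size 2), [p⁴q] (size 4), [pq] (size 4).
Class equation: 1 + 2 + 2 + 1 + 2 + 4 + 4 = 16 = |G|. So G has 7 conjugacy classes.

Answer: 7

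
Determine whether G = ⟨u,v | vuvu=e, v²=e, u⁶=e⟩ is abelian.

u·v = uv but v·u = u⁵v, so u·v ≠ v·u and G is not abelian.

Answer: No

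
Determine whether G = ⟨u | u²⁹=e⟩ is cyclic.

|G| = 29. The element u has order 29 (its powers give 29 distinct elements), so ⟨u⟩ = G and G is cyclic.

Answer: Yes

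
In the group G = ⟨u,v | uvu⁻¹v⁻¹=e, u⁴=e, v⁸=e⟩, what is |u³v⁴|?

Compute successive powers until reaching e:
  (u³v⁴)¹ = u³v⁴, (u³v⁴)² = u², (u³v⁴)³ = uv⁴, (u³v⁴)⁴ = e.
The smallest positive k with (u³v⁴)ᵏ = e is 4.

Answer: 4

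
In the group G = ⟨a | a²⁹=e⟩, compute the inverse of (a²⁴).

The order of (a²⁴) is 29 (smallest k with (a²⁴)ᵏ = e), so (a²⁴)⁻¹ = (a²⁴)²⁸ = a⁵.
Check: (a²⁴) · (a⁵) → (a²⁴) · a⁵ = e, giving e as required.

Answer: a⁵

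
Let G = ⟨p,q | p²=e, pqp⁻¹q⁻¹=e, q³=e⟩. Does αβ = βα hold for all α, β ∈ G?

Each pair of generators commutes: p·q = pq = q·p. Since the generators pairwise commute, every element of G commutes with every other, so G is abelian.

Answer: Yes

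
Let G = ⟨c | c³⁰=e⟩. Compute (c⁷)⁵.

Compute successive powers of (c⁷), reducing at each step:
  (c⁷)²: (c⁷) · c⁷ = c¹⁴
  (c⁷)³: (c¹⁴) · c⁷ = c²¹
  (c⁷)⁴: (c²¹) · c⁷ = c²⁸
  (c⁷)⁵: (c²⁸) · c⁷ = c⁵

Answer: c⁵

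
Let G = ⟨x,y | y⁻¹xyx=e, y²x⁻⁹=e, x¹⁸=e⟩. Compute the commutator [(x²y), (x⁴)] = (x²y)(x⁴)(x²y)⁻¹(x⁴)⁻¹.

[(x²y), (x⁴)] = (x²y)·(x⁴)·(x²y)⁻¹·(x⁴)⁻¹.
  (x²y) · (x⁴) = x⁷y⁻¹
  (x⁷y⁻¹) · (x²y⁻¹) = x¹⁴
  (x¹⁴) · (x¹⁴) = x¹⁰

Answer: x¹⁰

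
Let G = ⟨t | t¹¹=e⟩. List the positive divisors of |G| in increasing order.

|G| = 11 = 11. By Lagrange's theorem the order of any subgroup divides 11; the divisors of 11 are 1, 11.

Answer: 1, 11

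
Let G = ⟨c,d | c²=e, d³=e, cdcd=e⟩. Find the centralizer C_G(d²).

⟨d²⟩ ⊆ C_G(d²) since powers of d² commute with d²; so |C_G(d²)| ≥ |⟨d²⟩| = 3.
By orbit–stabilizer, |C_G(d²)| = |G| / |conj. class of d²| = 6 / 2 = 3.
The 3 elements commuting with d² are {e, d, d²}.

Answer: {e, d, d²}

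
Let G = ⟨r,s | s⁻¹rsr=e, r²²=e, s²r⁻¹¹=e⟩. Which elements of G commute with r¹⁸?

⟨r¹⁸⟩ ⊆ C_G(r¹⁸) since powers of r¹⁸ commute with r¹⁸; so |C_G(r¹⁸)| ≥ |⟨r¹⁸⟩| = 11.
By orbit–stabilizer, |C_G(r¹⁸)| = |G| / |conj. class of r¹⁸| = 44 / 2 = 22.
The 22 elements commuting with r¹⁸ are {e, r, r², r³, r⁴, r⁵, r⁶, r⁷, r⁸, r⁹, r¹⁰, r¹¹, r¹², r¹³, r¹⁴, r¹⁵, r¹⁶, r¹⁷, r¹⁸, r¹⁹, r²⁰, r²¹}.

Answer: {e, r, r², r³, r⁴, r⁵, r⁶, r⁷, r⁸, r⁹, r¹⁰, r¹¹, r¹², r¹³, r¹⁴, r¹⁵, r¹⁶, r¹⁷, r¹⁸, r¹⁹, r²⁰, r²¹}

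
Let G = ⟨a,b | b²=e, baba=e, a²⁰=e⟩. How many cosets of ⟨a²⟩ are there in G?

First find ord(a²) by computing successive powers:
  (a²)¹ = a², (a²)² = a⁴, (a²)³ = a⁶, (a²)⁴ = a⁸, (a²)⁵ = a¹⁰, (a²)⁶ = a¹², (a²)⁷ = a¹⁴, (a²)⁸ = a¹⁶, (a²)⁹ = a¹⁸, (a²)¹⁰ = e.
So |⟨a²⟩| = ord(a²) = 10. With |G| = 40, by Lagrange [G : ⟨a²⟩] = 40/10 = 4.

Answer: 4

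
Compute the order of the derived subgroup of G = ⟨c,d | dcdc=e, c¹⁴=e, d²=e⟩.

G' = [G, G] is generated by all commutators. The generator-pair commutators are: [c, d] = c².
The subgroup they normally generate is {e, c², c⁴, c⁶, c⁸, c¹⁰, c¹²}, of order 7.
Check: |G/G'| = 28/7 = 4 is the order of the abelianisation.

Answer: 7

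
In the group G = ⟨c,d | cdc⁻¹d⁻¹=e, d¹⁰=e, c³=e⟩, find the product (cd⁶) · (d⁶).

Compute (cd⁶) · (d⁶) by multiplying left to right and reducing via the relations at each step:
  (cd⁶) · d⁶ = cd²

Answer: cd²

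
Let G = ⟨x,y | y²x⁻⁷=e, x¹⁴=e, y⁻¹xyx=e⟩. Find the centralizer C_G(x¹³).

⟨x¹³⟩ ⊆ C_G(x¹³) since powers of x¹³ commute with x¹³; so |C_G(x¹³)| ≥ |⟨x¹³⟩| = 14.
By orbit–stabilizer, |C_G(x¹³)| = |G| / |conj. class of x¹³| = 28 / 2 = 14.
The 14 elements commuting with x¹³ are {e, x, x², x³, x⁴, x⁵, x⁶, x⁷, x⁸, x⁹, x¹⁰, x¹¹, x¹², x¹³}.

Answer: {e, x, x², x³, x⁴, x⁵, x⁶, x⁷, x⁸, x⁹, x¹⁰, x¹¹, x¹², x¹³}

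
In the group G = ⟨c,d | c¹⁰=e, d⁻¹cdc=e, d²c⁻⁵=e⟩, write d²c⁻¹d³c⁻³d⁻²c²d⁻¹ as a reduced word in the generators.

Multiply left to right, reducing at each step:
  (c⁵) · c⁻¹ = c⁴
  (c⁴) · d³ = c⁴d⁻¹
  (c⁴d⁻¹) · c⁻³ = c²d
  (c²d) · d⁻² = c²d⁻¹
  (c²d⁻¹) · c² = d⁻¹
  (d⁻¹) · d⁻¹ = c⁵

Answer: c⁵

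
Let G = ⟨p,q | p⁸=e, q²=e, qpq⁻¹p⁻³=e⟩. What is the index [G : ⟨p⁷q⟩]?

First find ord(p⁷q) by computing successive powers:
  (p⁷q)¹ = p⁷q, (p⁷q)² = p⁴, (p⁷q)³ = p³q, (p⁷q)⁴ = e.
So |⟨p⁷q⟩| = ord(p⁷q) = 4. With |G| = 16, by Lagrange [G : ⟨p⁷q⟩] = 16/4 = 4.

Answer: 4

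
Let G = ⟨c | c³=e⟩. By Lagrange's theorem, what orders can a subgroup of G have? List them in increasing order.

|G| = 3 = 3. By Lagrange's theorem the order of any subgroup divides 3; the divisors of 3 are 1, 3.

Answer: 1, 3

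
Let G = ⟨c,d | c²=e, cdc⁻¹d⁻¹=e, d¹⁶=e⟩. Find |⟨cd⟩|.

|⟨cd⟩| equals the order of cd. Compute successive powers until reaching e:
  (cd)¹ = cd, (cd)² = d², (cd)³ = cd³, (cd)⁴ = d⁴, (cd)⁵ = cd⁵, (cd)⁶ = d⁶, (cd)⁷ = cd⁷, (cd)⁸ = d⁸, (cd)⁹ = cd⁹, (cd)¹⁰ = d¹⁰, (cd)¹¹ = cd¹¹, (cd)¹² = d¹², (cd)¹³ = cd¹³, (cd)¹⁴ = d¹⁴, (cd)¹⁵ = cd¹⁵, (cd)¹⁶ = e.
The smallest positive k with (cd)ᵏ = e is 16, so |⟨cd⟩| = 16.

Answer: 16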